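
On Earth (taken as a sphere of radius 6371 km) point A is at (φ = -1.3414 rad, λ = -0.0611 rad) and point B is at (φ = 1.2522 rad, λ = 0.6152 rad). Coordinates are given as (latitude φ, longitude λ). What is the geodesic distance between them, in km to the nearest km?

16721 km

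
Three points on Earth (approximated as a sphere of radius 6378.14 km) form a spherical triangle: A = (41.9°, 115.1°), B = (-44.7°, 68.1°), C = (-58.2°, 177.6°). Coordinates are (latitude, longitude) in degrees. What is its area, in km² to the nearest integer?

Side lengths (central angles): a = 1.0784, b = 1.9676, c = 1.6799 rad; semiperimeter s = 2.3630.
By l'Huilier's theorem, tan(E/4) = √[tan(s/2) tan((s−a)/2) tan((s−b)/2) tan((s−c)/2)], giving spherical excess E = 1.3833 rad.
Area = E·R² = 1.3833 × (6378.14)² ≈ 56272830 km².

56272830 km²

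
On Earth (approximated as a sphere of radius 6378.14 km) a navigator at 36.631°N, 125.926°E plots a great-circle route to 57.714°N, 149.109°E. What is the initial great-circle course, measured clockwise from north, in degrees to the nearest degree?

29°

Δλ = 23.183° = 0.4046 rad.
y = sin Δλ · cos φ₂ = (0.3937)(0.5341) = 0.2103
x = cos φ₁ sin φ₂ − sin φ₁ cos φ₂ cos Δλ = (0.8025)(0.8454) − (0.5967)(0.5341)(0.9193) = 0.3855
θ = atan2(y, x) = 28.61°, so the bearing is 29°.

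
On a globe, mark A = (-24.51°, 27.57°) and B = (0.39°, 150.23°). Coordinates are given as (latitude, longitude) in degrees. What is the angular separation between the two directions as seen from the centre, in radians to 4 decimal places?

2.0873 rad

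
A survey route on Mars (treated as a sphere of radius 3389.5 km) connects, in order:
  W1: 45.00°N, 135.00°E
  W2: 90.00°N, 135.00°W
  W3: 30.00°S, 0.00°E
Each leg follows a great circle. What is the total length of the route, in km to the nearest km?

9761 km

Leg W1→W2: central angle 0.7854 rad, distance 2662.1 km.
Leg W2→W3: central angle 2.0944 rad, distance 7099.0 km.
Total: 2662.1 + 7099.0 ≈ 9761 km.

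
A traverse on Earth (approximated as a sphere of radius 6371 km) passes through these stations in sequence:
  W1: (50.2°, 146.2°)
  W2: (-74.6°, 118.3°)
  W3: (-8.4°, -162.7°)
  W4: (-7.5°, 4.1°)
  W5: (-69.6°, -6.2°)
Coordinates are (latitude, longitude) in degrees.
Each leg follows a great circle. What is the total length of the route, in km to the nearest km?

47481 km

Leg W1→W2: central angle 2.2024 rad, distance 14031.7 km.
Leg W2→W3: central angle 1.3787 rad, distance 8783.4 km.
Leg W3→W4: central angle 2.7814 rad, distance 17720.3 km.
Leg W4→W5: central angle 1.0901 rad, distance 6945.3 km.
Total: 14031.7 + 8783.4 + 17720.3 + 6945.3 ≈ 47481 km.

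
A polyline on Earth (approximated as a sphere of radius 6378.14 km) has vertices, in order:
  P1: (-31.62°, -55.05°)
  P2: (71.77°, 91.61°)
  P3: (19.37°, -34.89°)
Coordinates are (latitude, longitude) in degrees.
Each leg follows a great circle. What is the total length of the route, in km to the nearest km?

Leg P1→P2: central angle 2.3753 rad, distance 15150.3 km.
Leg P2→P3: central angle 1.4309 rad, distance 9126.3 km.
Total: 15150.3 + 9126.3 ≈ 24277 km.

24277 km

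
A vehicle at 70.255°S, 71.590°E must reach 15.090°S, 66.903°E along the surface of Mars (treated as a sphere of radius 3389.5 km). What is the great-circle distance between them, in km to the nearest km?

3268 km

Let φ₁ = -1.2262 rad, φ₂ = -0.2634 rad, and Δλ = -0.0818 rad.
cos c = sin φ₁ sin φ₂ + cos φ₁ cos φ₂ cos Δλ = (-0.9412)(-0.2603) + (0.3378)(0.9655)(0.9967) = 0.57012,
so c = arccos(0.57012) = 0.96414 rad.
Distance = R·c = 3389.5 × 0.9641 ≈ 3268 km.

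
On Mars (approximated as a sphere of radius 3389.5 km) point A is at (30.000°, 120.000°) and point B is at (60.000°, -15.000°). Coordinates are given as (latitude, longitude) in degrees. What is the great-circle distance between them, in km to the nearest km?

4893 km

Let φ₁ = 0.5236 rad, φ₂ = 1.0472 rad, and Δλ = -2.3562 rad.
cos c = sin φ₁ sin φ₂ + cos φ₁ cos φ₂ cos Δλ = (0.5000)(0.8660) + (0.8660)(0.5000)(-0.7071) = 0.12683,
so c = arccos(0.12683) = 1.44363 rad.
Distance = R·c = 3389.5 × 1.4436 ≈ 4893 km.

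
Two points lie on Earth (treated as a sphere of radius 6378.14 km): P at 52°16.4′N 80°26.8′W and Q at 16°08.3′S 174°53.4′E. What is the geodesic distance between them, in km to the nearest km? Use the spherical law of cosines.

12427 km

In radians: φ₁ = 0.9123, φ₂ = -0.2817, Δλ = -104.663° = -1.8267 rad.
cos c = sin φ₁ sin φ₂ + cos φ₁ cos φ₂ cos Δλ = (0.7909)(-0.2780) + (0.6119)(0.9606)(-0.2531) = -0.36864,
so c = arccos(-0.36864) = 1.94834 rad.
Distance = R·c = 6378.14 × 1.9483 ≈ 12427 km.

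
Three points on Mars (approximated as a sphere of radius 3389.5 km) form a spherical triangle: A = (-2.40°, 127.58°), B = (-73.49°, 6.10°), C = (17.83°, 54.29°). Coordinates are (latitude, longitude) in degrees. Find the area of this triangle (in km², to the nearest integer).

17087484 km²

Side lengths (central angles): a = 1.6843, b = 1.3071, c = 1.6791 rad; semiperimeter s = 2.3352.
By l'Huilier's theorem, tan(E/4) = √[tan(s/2) tan((s−a)/2) tan((s−b)/2) tan((s−c)/2)], giving spherical excess E = 1.4873 rad.
Area = E·R² = 1.4873 × (3389.5)² ≈ 17087484 km².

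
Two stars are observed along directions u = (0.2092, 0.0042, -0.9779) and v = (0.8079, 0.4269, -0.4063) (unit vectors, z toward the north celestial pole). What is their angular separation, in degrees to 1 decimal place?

55.4°

u·v = 0.5681; |u| = 1.0000, |v| = 1.0000.
cos θ = (u·v)/(|u||v|) = 0.5681, so θ = 55.4°.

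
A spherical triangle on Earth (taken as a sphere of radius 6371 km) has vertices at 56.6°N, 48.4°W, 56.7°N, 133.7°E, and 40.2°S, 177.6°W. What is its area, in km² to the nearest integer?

83321900 km²

Side lengths (central angles): a = 1.8366, b = 2.5058, c = 1.1639 rad; semiperimeter s = 2.7532.
By l'Huilier's theorem, tan(E/4) = √[tan(s/2) tan((s−a)/2) tan((s−b)/2) tan((s−c)/2)], giving spherical excess E = 2.0528 rad.
Area = E·R² = 2.0528 × (6371)² ≈ 83321900 km².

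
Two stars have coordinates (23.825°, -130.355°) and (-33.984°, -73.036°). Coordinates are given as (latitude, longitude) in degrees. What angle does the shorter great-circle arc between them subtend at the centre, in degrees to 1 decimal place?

79.4°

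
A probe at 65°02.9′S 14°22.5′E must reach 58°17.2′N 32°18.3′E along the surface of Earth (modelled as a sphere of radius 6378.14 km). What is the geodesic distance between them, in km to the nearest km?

Let φ₁ = -1.1353 rad, φ₂ = 1.0173 rad, and Δλ = 0.3129 rad.
Haversine: a = sin²(Δφ/2) + cos φ₁ cos φ₂ sin²(Δλ/2) = 0.7748 + (0.4219)(0.5257)(0.0243) = 0.78015.
Central angle c = 2·arcsin(√a) = 2.16555 rad.
Distance = R·c = 6378.14 × 2.1655 ≈ 13812 km.

13812 km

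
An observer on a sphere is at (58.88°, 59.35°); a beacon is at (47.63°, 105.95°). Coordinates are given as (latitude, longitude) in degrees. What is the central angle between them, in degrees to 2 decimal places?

Let φ₁ = 1.0276 rad, φ₂ = 0.8313 rad, and Δλ = 0.8133 rad.
Haversine: a = sin²(Δφ/2) + cos φ₁ cos φ₂ sin²(Δλ/2) = 0.0096 + (0.5168)(0.6739)(0.1565) = 0.06410.
Central angle c = 2·arcsin(√a) = 0.51194 rad.
So the angular separation is 29.33°.

29.33°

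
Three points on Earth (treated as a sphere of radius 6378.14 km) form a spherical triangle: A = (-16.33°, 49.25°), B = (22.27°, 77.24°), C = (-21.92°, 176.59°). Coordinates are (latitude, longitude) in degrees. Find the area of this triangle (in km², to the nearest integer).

49053033 km²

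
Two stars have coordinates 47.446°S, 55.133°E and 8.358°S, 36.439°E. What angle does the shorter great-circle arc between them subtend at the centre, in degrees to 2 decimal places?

42.19°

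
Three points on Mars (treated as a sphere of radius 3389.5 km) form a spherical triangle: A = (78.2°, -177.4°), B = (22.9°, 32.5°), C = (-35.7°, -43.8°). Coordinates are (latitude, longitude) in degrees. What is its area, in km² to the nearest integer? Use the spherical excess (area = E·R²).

Side lengths (central angles): a = 1.6207, b = 2.3264, c = 1.3514 rad; semiperimeter s = 2.6493.
By l'Huilier's theorem, tan(E/4) = √[tan(s/2) tan((s−a)/2) tan((s−b)/2) tan((s−c)/2)], giving spherical excess E = 1.9402 rad.
Area = E·R² = 1.9402 × (3389.5)² ≈ 22290387 km².

22290387 km²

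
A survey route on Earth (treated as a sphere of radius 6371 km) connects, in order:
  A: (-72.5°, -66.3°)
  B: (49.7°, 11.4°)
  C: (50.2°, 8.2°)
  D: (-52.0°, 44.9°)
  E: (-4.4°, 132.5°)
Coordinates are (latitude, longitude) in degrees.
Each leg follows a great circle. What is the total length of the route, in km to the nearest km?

36395 km

Leg A→B: central angle 2.3267 rad, distance 14823.3 km.
Leg B→C: central angle 0.0370 rad, distance 235.6 km.
Leg C→D: central angle 1.8644 rad, distance 11878.4 km.
Leg D→E: central angle 1.4845 rad, distance 9457.9 km.
Total: 14823.3 + 235.6 + 11878.4 + 9457.9 ≈ 36395 km.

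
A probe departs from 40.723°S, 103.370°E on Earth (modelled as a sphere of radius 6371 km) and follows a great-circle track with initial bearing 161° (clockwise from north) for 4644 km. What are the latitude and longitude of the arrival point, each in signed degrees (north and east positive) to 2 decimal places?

-74.56°, 157.92°

Angular distance δ = d/R = 4644/6371 = 0.72893 rad; initial bearing θ = 2.8100 rad.
sin φ₂ = sin φ₁ cos δ + cos φ₁ sin δ cos θ = (-0.6524)(0.7459) + (0.7579)(0.6661)(-0.9455) = -0.9639, so φ₂ = -74.56°.
Δλ = atan2(sin θ sin δ cos φ₁, cos δ − sin φ₁ sin φ₂) = atan2(0.1643, 0.1170) = 54.546°.
λ₂ = 103.370° + 54.546° = 157.92°.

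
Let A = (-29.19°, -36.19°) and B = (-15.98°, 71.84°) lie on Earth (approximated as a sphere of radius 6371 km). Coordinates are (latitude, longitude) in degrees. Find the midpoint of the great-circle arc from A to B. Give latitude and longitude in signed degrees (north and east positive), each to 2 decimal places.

-35.24°, 21.62°

The central angle between A and B is δ = 1.6966 rad.
With f = 0.5, the slerp weights are sin((1−f)δ)/sin δ = 0.7561 and sin(fδ)/sin δ = 0.7561.
Weighted sum of the unit vectors: (0.7561)·(0.7046,-0.5155,-0.4877) + (0.7561)·(0.2996,0.9135,-0.2753) = (0.7593, 0.3009, -0.5769).
Converting back: φ = atan2(z, √(x²+y²)) = -35.24°, λ = atan2(y, x) = 21.62°.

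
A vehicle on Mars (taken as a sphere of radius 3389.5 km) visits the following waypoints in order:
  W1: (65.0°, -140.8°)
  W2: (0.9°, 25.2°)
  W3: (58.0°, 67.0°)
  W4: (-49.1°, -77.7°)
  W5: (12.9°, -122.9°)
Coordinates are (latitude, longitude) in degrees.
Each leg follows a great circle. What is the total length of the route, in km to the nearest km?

Leg W1→W2: central angle 1.9777 rad, distance 6703.5 km.
Leg W2→W3: central angle 1.1502 rad, distance 3898.6 km.
Leg W3→W4: central angle 2.7496 rad, distance 9319.9 km.
Leg W4→W5: central angle 1.2860 rad, distance 4358.9 km.
Total: 6703.5 + 3898.6 + 9319.9 + 4358.9 ≈ 24281 km.

24281 km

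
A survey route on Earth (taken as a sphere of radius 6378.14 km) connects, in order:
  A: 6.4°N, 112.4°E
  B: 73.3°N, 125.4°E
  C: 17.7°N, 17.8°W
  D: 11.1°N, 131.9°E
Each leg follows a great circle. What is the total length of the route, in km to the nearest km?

32471 km

Leg A→B: central angle 1.1756 rad, distance 7497.9 km.
Leg B→C: central angle 1.4987 rad, distance 9559.1 km.
Leg C→D: central angle 2.4167 rad, distance 15414.4 km.
Total: 7497.9 + 9559.1 + 15414.4 ≈ 32471 km.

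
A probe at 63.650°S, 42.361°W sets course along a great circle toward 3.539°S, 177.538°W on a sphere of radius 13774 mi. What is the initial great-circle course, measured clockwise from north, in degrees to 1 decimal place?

226.8°

Δλ = -135.177° = -2.3593 rad.
y = sin Δλ · cos φ₂ = (-0.7049)(0.9981) = -0.7036
x = cos φ₁ sin φ₂ − sin φ₁ cos φ₂ cos Δλ = (0.4439)(-0.0617) − (-0.8961)(0.9981)(-0.7093) = -0.6618
θ = atan2(y, x) = -133.25°; adding 360° gives 226.8°.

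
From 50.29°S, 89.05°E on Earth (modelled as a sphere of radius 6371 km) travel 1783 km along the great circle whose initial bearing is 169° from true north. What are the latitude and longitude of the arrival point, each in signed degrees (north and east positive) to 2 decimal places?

Angular distance δ = d/R = 1783/6371 = 0.27986 rad; initial bearing θ = 2.9496 rad.
sin φ₂ = sin φ₁ cos δ + cos φ₁ sin δ cos θ = (-0.7693)(0.9611) + (0.6389)(0.2762)(-0.9816) = -0.9126, so φ₂ = -65.87°.
Δλ = atan2(sin θ sin δ cos φ₁, cos δ − sin φ₁ sin φ₂) = atan2(0.0337, 0.2590) = 7.406°.
λ₂ = 89.050° + 7.406° = 96.46°.

-65.87°, 96.46°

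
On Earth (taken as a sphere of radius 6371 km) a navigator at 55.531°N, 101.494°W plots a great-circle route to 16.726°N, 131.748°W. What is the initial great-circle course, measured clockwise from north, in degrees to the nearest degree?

Δλ = -30.254° = -0.5280 rad.
y = sin Δλ · cos φ₂ = (-0.5038)(0.9577) = -0.4825
x = cos φ₁ sin φ₂ − sin φ₁ cos φ₂ cos Δλ = (0.5660)(0.2878) − (0.8244)(0.9577)(0.8638) = -0.5191
θ = atan2(y, x) = -137.09°; adding 360° gives 223°.

223°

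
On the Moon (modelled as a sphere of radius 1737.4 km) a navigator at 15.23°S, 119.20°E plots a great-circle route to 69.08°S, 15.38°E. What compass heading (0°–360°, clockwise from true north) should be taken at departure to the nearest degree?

201°

Δλ = -103.820° = -1.8120 rad.
y = sin Δλ · cos φ₂ = (-0.9711)(0.3571) = -0.3467
x = cos φ₁ sin φ₂ − sin φ₁ cos φ₂ cos Δλ = (0.9649)(-0.9341) − (-0.2627)(0.3571)(-0.2389) = -0.9237
θ = atan2(y, x) = -159.43°; adding 360° gives 201°.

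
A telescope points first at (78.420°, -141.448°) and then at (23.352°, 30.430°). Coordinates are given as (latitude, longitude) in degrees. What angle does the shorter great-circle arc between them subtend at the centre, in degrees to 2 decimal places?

78.12°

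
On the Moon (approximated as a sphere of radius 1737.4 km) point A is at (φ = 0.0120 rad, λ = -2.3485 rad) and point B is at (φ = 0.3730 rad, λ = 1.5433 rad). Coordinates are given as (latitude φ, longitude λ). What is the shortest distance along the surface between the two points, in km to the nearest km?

4021 km

Let φ₁ = 0.0120 rad, φ₂ = 0.3730 rad, and Δλ = -2.3914 rad.
cos c = sin φ₁ sin φ₂ + cos φ₁ cos φ₂ cos Δλ = (0.0120)(0.3644) + (0.9999)(0.9312)(-0.7315) = -0.67682,
so c = arccos(-0.67682) = 2.31423 rad.
Distance = R·c = 1737.4 × 2.3142 ≈ 4021 km.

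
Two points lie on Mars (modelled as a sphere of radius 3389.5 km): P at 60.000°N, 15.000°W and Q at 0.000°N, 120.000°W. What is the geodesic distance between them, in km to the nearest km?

Let φ₁ = 1.0472 rad, φ₂ = 0.0000 rad, and Δλ = -1.8326 rad.
Haversine: a = sin²(Δφ/2) + cos φ₁ cos φ₂ sin²(Δλ/2) = 0.2500 + (0.5000)(1.0000)(0.6294) = 0.56470.
Central angle c = 2·arcsin(√a) = 1.70057 rad.
Distance = R·c = 3389.5 × 1.7006 ≈ 5764 km.

5764 km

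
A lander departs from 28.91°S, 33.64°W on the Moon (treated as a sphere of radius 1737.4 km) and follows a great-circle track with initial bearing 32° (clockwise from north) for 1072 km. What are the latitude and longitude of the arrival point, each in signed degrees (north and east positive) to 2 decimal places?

Angular distance δ = d/R = 1072/1737.4 = 0.61701 rad; initial bearing θ = 0.5585 rad.
sin φ₂ = sin φ₁ cos δ + cos φ₁ sin δ cos θ = (-0.4834)(0.8156) + (0.8754)(0.5786)(0.8480) = 0.0352, so φ₂ = 2.02°.
Δλ = atan2(sin θ sin δ cos φ₁, cos δ − sin φ₁ sin φ₂) = atan2(0.2684, 0.8326) = 17.867°.
λ₂ = -33.640° + 17.867° = -15.77°.

2.02°, -15.77°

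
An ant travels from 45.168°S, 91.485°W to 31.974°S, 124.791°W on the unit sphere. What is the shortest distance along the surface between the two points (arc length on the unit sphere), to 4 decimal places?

0.5046

With latitudes φ₁ = -45.168°, φ₂ = -31.974° and longitude difference Δλ = -33.306°:
Haversine: a = sin²(Δφ/2) + cos φ₁ cos φ₂ sin²(Δλ/2) = 0.0132 + (0.7050)(0.8483)(0.0821) = 0.06232.
Central angle c = 2·arcsin(√a) = 0.50460 rad.
On the unit sphere the arc length equals the central angle: 0.5046.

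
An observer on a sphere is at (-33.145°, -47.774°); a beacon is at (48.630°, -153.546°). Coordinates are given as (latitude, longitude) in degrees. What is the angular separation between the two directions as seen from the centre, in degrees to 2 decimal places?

124.11°

In radians: φ₁ = -0.5785, φ₂ = 0.8488, Δλ = -105.772° = -1.8461 rad.
cos c = sin φ₁ sin φ₂ + cos φ₁ cos φ₂ cos Δλ = (-0.5468)(0.7505) + (0.8373)(0.6609)(-0.2718) = -0.56073,
so c = arccos(-0.56073) = 2.16607 rad.
So the angular separation is 124.11°.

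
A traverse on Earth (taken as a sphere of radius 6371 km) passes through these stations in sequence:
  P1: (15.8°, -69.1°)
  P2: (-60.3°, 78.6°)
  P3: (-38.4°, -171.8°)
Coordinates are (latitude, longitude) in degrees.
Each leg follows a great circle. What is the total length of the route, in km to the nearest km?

21749 km

Leg P1→P2: central angle 2.2646 rad, distance 14427.9 km.
Leg P2→P3: central angle 1.1491 rad, distance 7321.0 km.
Total: 14427.9 + 7321.0 ≈ 21749 km.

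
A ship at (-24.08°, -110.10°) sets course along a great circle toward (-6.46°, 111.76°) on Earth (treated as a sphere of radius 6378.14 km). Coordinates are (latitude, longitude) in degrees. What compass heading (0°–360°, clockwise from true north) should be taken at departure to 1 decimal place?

Δλ = -138.140° = -2.4110 rad.
y = sin Δλ · cos φ₂ = (-0.6673)(0.9937) = -0.6631
x = cos φ₁ sin φ₂ − sin φ₁ cos φ₂ cos Δλ = (0.9130)(-0.1125) − (-0.4080)(0.9937)(-0.7448) = -0.4047
θ = atan2(y, x) = -121.40°; adding 360° gives 238.6°.

238.6°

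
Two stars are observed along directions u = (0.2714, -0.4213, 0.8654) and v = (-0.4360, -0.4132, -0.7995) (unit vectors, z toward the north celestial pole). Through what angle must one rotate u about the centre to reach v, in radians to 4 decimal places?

2.2602 rad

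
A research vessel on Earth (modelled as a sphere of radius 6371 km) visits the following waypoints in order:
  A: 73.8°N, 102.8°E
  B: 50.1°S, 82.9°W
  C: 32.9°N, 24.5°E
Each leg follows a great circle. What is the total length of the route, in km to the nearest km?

31298 km

Leg A→B: central angle 2.7258 rad, distance 17365.8 km.
Leg B→C: central angle 2.1868 rad, distance 13932.0 km.
Total: 17365.8 + 13932.0 ≈ 31298 km.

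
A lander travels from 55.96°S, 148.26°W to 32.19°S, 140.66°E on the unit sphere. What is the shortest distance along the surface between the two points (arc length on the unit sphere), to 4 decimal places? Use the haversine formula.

0.9335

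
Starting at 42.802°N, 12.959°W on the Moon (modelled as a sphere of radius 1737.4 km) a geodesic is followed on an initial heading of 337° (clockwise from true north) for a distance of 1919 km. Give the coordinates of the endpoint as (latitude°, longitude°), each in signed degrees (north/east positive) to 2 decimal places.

Angular distance δ = d/R = 1919/1737.4 = 1.10452 rad; initial bearing θ = 5.8818 rad.
sin φ₂ = sin φ₁ cos δ + cos φ₁ sin δ cos θ = (0.6795)(0.4496) + (0.7337)(0.8933)(0.9205) = 0.9087, so φ₂ = 65.33°.
Δλ = atan2(sin θ sin δ cos φ₁, cos δ − sin φ₁ sin φ₂) = atan2(-0.2561, -0.1679) = -123.251°.
λ₂ = -12.959° − 123.251° = -136.21°.

65.33°, -136.21°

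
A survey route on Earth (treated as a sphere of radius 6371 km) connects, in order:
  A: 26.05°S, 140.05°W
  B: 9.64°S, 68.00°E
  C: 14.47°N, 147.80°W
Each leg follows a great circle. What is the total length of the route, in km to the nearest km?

31110 km

Leg A→B: central angle 2.3577 rad, distance 15020.7 km.
Leg B→C: central angle 2.5254 rad, distance 16089.4 km.
Total: 15020.7 + 16089.4 ≈ 31110 km.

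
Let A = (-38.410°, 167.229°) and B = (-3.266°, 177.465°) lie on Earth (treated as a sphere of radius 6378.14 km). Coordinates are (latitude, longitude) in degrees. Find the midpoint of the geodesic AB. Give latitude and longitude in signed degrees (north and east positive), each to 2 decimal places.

Central angle δ = 0.6347 rad. Interpolating on the sphere with fraction f = 0.5:
P = [sin((1−f)δ)·A + sin(fδ)·B] / sin δ = 0.5263·A + 0.5263·B in Cartesian coordinates,
giving P = (-0.9271, 0.1144, -0.3570), i.e. latitude -20.91°, longitude 172.97°.

-20.91°, 172.97°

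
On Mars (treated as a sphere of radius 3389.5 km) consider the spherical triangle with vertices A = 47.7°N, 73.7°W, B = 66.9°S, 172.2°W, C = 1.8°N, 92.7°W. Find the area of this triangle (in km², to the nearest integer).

1763155 km²

Side lengths (central angles): a = 1.5282, b = 0.8510, c = 2.3737 rad; semiperimeter s = 2.3764.
By l'Huilier's theorem, tan(E/4) = √[tan(s/2) tan((s−a)/2) tan((s−b)/2) tan((s−c)/2)], giving spherical excess E = 0.1535 rad.
Area = E·R² = 0.1535 × (3389.5)² ≈ 1763155 km².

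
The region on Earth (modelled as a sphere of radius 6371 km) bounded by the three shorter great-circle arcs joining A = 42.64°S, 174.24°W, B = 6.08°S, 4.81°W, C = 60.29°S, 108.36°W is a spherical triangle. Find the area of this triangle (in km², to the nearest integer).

Side lengths (central angles): a = 1.5943, b = 0.7417, c = 2.2749 rad; semiperimeter s = 2.3054.
By l'Huilier's theorem, tan(E/4) = √[tan(s/2) tan((s−a)/2) tan((s−b)/2) tan((s−c)/2)], giving spherical excess E = 0.4485 rad.
Area = E·R² = 0.4485 × (6371)² ≈ 18203099 km².

18203099 km²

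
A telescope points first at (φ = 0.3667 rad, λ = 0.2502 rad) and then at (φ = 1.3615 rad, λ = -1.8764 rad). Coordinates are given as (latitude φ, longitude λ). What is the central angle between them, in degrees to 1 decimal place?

75.6°

Let φ₁ = 0.3667 rad, φ₂ = 1.3615 rad, and Δλ = -2.1266 rad.
cos c = sin φ₁ sin φ₂ + cos φ₁ cos φ₂ cos Δλ = (0.3585)(0.9782) + (0.9335)(0.2078)(-0.5276) = 0.24838,
so c = arccos(0.24838) = 1.31979 rad.
So the angular separation is 75.6°.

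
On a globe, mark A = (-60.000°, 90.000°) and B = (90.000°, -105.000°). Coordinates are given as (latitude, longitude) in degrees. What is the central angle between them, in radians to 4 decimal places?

2.6180 rad

Let φ₁ = -1.0472 rad, φ₂ = 1.5708 rad, and Δλ = 2.8798 rad.
Haversine: a = sin²(Δφ/2) + cos φ₁ cos φ₂ sin²(Δλ/2) = 0.9330 + (0.5000)(0.0000)(0.9830) = 0.93301.
Central angle c = 2·arcsin(√a) = 2.61799 rad.
So the angular separation is 2.6180 rad.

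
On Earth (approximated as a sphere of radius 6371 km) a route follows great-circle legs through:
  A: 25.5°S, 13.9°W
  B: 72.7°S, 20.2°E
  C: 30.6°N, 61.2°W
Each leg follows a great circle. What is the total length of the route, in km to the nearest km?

Leg A→B: central angle 0.8850 rad, distance 5638.3 km.
Leg B→C: central angle 2.0350 rad, distance 12965.2 km.
Total: 5638.3 + 12965.2 ≈ 18603 km.

18603 km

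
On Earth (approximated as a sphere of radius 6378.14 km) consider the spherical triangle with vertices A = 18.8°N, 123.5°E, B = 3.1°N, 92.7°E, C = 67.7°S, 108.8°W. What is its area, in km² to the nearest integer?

39333112 km²

Side lengths (central angles): a = 1.9851, b = 2.1151, c = 0.5928 rad; semiperimeter s = 2.3465.
By l'Huilier's theorem, tan(E/4) = √[tan(s/2) tan((s−a)/2) tan((s−b)/2) tan((s−c)/2)], giving spherical excess E = 0.9669 rad.
Area = E·R² = 0.9669 × (6378.14)² ≈ 39333112 km².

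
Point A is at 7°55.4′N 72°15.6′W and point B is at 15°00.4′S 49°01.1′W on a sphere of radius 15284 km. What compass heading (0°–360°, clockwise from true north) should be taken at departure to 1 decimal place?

134.8°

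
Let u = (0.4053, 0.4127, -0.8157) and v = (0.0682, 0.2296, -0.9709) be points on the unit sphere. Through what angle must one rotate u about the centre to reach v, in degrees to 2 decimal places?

u·v = 0.9144; |u| = 1.0000, |v| = 1.0000.
cos θ = (u·v)/(|u||v|) = 0.9144, so θ = 23.88°.

23.88°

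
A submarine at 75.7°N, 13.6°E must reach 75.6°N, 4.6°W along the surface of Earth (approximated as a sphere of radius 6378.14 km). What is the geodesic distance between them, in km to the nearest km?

Let φ₁ = 1.3212 rad, φ₂ = 1.3195 rad, and Δλ = -0.3176 rad.
cos c = sin φ₁ sin φ₂ + cos φ₁ cos φ₂ cos Δλ = (0.9690)(0.9686) + (0.2470)(0.2487)(0.9500) = 0.99693,
so c = arccos(0.99693) = 0.07844 rad.
Distance = R·c = 6378.14 × 0.0784 ≈ 500 km.

500 km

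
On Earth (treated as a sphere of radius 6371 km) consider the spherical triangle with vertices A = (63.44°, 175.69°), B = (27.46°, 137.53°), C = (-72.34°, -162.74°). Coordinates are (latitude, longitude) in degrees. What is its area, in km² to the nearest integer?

44026194 km²

Side lengths (central angles): a = 1.8794, b = 2.3835, c = 0.7606 rad; semiperimeter s = 2.5117.
By l'Huilier's theorem, tan(E/4) = √[tan(s/2) tan((s−a)/2) tan((s−b)/2) tan((s−c)/2)], giving spherical excess E = 1.0847 rad.
Area = E·R² = 1.0847 × (6371)² ≈ 44026194 km².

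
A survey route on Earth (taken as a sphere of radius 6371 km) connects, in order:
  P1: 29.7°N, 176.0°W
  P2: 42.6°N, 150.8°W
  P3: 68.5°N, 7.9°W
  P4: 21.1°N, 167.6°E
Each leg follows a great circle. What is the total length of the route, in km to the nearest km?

19992 km

Leg P1→P2: central angle 0.4180 rad, distance 2663.0 km.
Leg P2→P3: central angle 1.1433 rad, distance 7283.9 km.
Leg P3→P4: central angle 1.5767 rad, distance 10045.3 km.
Total: 2663.0 + 7283.9 + 10045.3 ≈ 19992 km.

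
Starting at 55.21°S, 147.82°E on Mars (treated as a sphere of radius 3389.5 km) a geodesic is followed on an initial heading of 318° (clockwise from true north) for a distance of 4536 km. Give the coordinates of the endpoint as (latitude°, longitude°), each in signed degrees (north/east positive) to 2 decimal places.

Angular distance δ = d/R = 4536/3389.5 = 1.33825 rad; initial bearing θ = 5.5501 rad.
sin φ₂ = sin φ₁ cos δ + cos φ₁ sin δ cos θ = (-0.8212)(0.2305) + (0.5706)(0.9731)(0.7431) = 0.2233, so φ₂ = 12.91°.
Δλ = atan2(sin θ sin δ cos φ₁, cos δ − sin φ₁ sin φ₂) = atan2(-0.3715, 0.4139) = -41.912°.
λ₂ = 147.820° − 41.912° = 105.91°.

12.91°, 105.91°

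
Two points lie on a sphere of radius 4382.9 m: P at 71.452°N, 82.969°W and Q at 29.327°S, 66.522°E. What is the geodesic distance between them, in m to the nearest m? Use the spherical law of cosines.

Let φ₁ = 1.2471 rad, φ₂ = -0.5119 rad, and Δλ = 2.6091 rad.
cos c = sin φ₁ sin φ₂ + cos φ₁ cos φ₂ cos Δλ = (0.9481)(-0.4898) + (0.3181)(0.8718)(-0.8615) = -0.70329,
so c = arccos(-0.70329) = 2.35081 rad.
Distance = R·c = 4382.9 × 2.3508 ≈ 10303 m.

10303 m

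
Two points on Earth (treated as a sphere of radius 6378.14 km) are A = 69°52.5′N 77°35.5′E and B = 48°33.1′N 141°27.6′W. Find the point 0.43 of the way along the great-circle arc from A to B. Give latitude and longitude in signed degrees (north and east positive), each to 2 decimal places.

The central angle between A and B is δ = 1.0158 rad.
With f = 0.43, the slerp weights are sin((1−f)δ)/sin δ = 0.6438 and sin(fδ)/sin δ = 0.4978.
Weighted sum of the unit vectors: (0.6438)·(0.0739,0.3360,0.9389) + (0.4978)·(-0.5178,-0.4124,0.7496) = (-0.2101, 0.0111, 0.9776).
Converting back: φ = atan2(z, √(x²+y²)) = 77.85°, λ = atan2(y, x) = 176.99°.

77.85°, 176.99°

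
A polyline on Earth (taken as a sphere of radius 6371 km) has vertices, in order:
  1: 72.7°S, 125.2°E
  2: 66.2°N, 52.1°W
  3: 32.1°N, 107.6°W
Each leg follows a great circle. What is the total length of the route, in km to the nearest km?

24530 km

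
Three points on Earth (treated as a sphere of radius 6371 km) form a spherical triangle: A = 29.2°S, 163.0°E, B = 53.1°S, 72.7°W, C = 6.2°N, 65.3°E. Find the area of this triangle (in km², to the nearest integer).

91608728 km²

Side lengths (central angles): a = 2.1293, b = 1.7406, c = 1.4759 rad; semiperimeter s = 2.6729.
By l'Huilier's theorem, tan(E/4) = √[tan(s/2) tan((s−a)/2) tan((s−b)/2) tan((s−c)/2)], giving spherical excess E = 2.2569 rad.
Area = E·R² = 2.2569 × (6371)² ≈ 91608728 km².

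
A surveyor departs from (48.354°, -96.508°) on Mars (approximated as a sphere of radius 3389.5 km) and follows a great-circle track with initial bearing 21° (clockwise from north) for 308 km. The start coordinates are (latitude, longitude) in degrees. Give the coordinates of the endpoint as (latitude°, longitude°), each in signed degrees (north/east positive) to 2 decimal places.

Angular distance δ = d/R = 308/3389.5 = 0.09087 rad; initial bearing θ = 0.3665 rad.
sin φ₂ = sin φ₁ cos δ + cos φ₁ sin δ cos θ = (0.7473)(0.9959) + (0.6645)(0.0907)(0.9336) = 0.8005, so φ₂ = 53.18°.
Δλ = atan2(sin θ sin δ cos φ₁, cos δ − sin φ₁ sin φ₂) = atan2(0.0216, 0.3977) = 3.110°.
λ₂ = -96.508° + 3.110° = -93.40°.

53.18°, -93.40°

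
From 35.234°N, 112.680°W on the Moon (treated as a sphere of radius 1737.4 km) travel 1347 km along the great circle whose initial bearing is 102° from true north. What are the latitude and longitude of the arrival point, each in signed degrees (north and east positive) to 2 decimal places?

17.05°, -66.95°

Angular distance δ = d/R = 1347/1737.4 = 0.77530 rad; initial bearing θ = 1.7802 rad.
sin φ₂ = sin φ₁ cos δ + cos φ₁ sin δ cos θ = (0.5769)(0.7142) + (0.8168)(0.6999)(-0.2079) = 0.2932, so φ₂ = 17.05°.
Δλ = atan2(sin θ sin δ cos φ₁, cos δ − sin φ₁ sin φ₂) = atan2(0.5592, 0.5451) = 45.733°.
λ₂ = -112.680° + 45.733° = -66.95°.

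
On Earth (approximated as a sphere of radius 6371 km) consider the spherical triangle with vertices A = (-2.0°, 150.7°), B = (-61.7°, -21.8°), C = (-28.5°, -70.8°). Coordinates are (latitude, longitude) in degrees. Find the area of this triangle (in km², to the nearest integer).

59556327 km²

Side lengths (central angles): a = 0.8045, b = 2.2668, c = 2.0253 rad; semiperimeter s = 2.5483.
By l'Huilier's theorem, tan(E/4) = √[tan(s/2) tan((s−a)/2) tan((s−b)/2) tan((s−c)/2)], giving spherical excess E = 1.4673 rad.
Area = E·R² = 1.4673 × (6371)² ≈ 59556327 km².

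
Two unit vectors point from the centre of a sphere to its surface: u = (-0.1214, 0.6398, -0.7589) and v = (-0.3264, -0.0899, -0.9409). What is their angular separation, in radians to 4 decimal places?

u·v = 0.6962; |u| = 1.0000, |v| = 1.0000.
cos θ = (u·v)/(|u||v|) = 0.6962, so θ = 0.8007 rad.

0.8007 rad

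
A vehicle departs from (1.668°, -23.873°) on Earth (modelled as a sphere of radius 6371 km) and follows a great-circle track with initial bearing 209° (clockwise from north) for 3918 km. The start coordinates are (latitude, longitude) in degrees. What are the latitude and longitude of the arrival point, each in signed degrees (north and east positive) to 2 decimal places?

-28.73°, -42.47°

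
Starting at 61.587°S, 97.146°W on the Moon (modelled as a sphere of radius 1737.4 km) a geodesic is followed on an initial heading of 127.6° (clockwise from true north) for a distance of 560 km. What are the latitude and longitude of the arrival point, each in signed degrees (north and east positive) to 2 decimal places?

-67.85°, -55.41°

Angular distance δ = d/R = 560/1737.4 = 0.32232 rad; initial bearing θ = 2.2270 rad.
sin φ₂ = sin φ₁ cos δ + cos φ₁ sin δ cos θ = (-0.8795)(0.9485) + (0.4758)(0.3168)(-0.6101) = -0.9262, so φ₂ = -67.85°.
Δλ = atan2(sin θ sin δ cos φ₁, cos δ − sin φ₁ sin φ₂) = atan2(0.1194, 0.1339) = 41.736°.
λ₂ = -97.146° + 41.736° = -55.41°.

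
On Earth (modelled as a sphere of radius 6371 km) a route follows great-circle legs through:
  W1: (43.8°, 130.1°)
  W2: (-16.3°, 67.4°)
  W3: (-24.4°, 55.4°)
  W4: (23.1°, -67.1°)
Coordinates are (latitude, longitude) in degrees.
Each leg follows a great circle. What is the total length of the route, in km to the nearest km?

24964 km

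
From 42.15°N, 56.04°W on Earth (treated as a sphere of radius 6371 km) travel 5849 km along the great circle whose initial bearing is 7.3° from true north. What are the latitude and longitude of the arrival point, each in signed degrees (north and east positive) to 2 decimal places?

Angular distance δ = d/R = 5849/6371 = 0.91807 rad; initial bearing θ = 0.1274 rad.
sin φ₂ = sin φ₁ cos δ + cos φ₁ sin δ cos θ = (0.6711)(0.6074) + (0.7414)(0.7944)(0.9919) = 0.9918, so φ₂ = 82.65°.
Δλ = atan2(sin θ sin δ cos φ₁, cos δ − sin φ₁ sin φ₂) = atan2(0.0748, -0.0582) = 127.874°.
λ₂ = -56.040° + 127.874° = 71.83°.

82.65°, 71.83°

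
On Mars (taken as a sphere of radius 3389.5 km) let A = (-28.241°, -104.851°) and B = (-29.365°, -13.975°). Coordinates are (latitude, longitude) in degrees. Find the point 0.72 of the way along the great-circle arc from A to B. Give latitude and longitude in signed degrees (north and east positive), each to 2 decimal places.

-36.43°, -38.42°

Central angle δ = 1.3487 rad. Interpolating on the sphere with fraction f = 0.72:
P = [sin((1−f)δ)·A + sin(fδ)·B] / sin δ = 0.3780·A + 0.8463·B in Cartesian coordinates,
giving P = (0.6304, -0.5000, -0.5939), i.e. latitude -36.43°, longitude -38.42°.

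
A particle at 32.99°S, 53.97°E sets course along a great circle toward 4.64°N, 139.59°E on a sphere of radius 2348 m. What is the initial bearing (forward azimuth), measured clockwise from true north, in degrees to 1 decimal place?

Δλ = 85.620° = 1.4944 rad.
y = sin Δλ · cos φ₂ = (0.9971)(0.9967) = 0.9938
x = cos φ₁ sin φ₂ − sin φ₁ cos φ₂ cos Δλ = (0.8388)(0.0809) − (-0.5445)(0.9967)(0.0764) = 0.1093
θ = atan2(y, x) = 83.72°, so the bearing is 83.7°.

83.7°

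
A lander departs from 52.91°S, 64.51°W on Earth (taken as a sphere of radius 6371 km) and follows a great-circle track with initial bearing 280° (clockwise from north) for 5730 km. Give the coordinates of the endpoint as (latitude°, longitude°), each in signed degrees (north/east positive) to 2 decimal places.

-24.47°, -122.41°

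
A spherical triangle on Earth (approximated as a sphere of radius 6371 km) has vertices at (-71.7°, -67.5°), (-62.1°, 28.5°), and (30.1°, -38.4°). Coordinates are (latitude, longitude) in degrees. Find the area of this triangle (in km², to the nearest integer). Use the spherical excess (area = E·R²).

32138554 km²

Side lengths (central angles): a = 1.8592, b = 1.8119, c = 0.6029 rad; semiperimeter s = 2.1370.
By l'Huilier's theorem, tan(E/4) = √[tan(s/2) tan((s−a)/2) tan((s−b)/2) tan((s−c)/2)], giving spherical excess E = 0.7918 rad.
Area = E·R² = 0.7918 × (6371)² ≈ 32138554 km².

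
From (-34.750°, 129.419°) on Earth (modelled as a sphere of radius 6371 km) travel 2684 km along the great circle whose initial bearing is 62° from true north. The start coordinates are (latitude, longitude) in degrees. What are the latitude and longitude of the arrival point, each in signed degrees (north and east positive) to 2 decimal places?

Angular distance δ = d/R = 2684/6371 = 0.42128 rad; initial bearing θ = 1.0821 rad.
sin φ₂ = sin φ₁ cos δ + cos φ₁ sin δ cos θ = (-0.5700)(0.9126) + (0.8216)(0.4089)(0.4695) = -0.3624, so φ₂ = -21.25°.
Δλ = atan2(sin θ sin δ cos φ₁, cos δ − sin φ₁ sin φ₂) = atan2(0.2967, 0.7060) = 22.793°.
λ₂ = 129.419° + 22.793° = 152.21°.

-21.25°, 152.21°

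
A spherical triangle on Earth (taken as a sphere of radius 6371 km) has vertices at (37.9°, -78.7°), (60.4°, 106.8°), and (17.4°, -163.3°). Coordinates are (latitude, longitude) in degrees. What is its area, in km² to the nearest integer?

41430018 km²

Side lengths (central angles): a = 1.3069, b = 1.3134, c = 1.4241 rad; semiperimeter s = 2.0222.
By l'Huilier's theorem, tan(E/4) = √[tan(s/2) tan((s−a)/2) tan((s−b)/2) tan((s−c)/2)], giving spherical excess E = 1.0207 rad.
Area = E·R² = 1.0207 × (6371)² ≈ 41430018 km².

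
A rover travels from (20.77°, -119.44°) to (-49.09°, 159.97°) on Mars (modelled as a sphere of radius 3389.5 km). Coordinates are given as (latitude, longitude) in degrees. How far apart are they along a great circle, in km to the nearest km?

5896 km

With latitudes φ₁ = 20.770°, φ₂ = -49.090° and longitude difference Δλ = -80.590°:
cos c = sin φ₁ sin φ₂ + cos φ₁ cos φ₂ cos Δλ = (0.3546)(-0.7557) + (0.9350)(0.6549)(0.1635) = -0.16789,
so c = arccos(-0.16789) = 1.73948 rad.
Distance = R·c = 3389.5 × 1.7395 ≈ 5896 km.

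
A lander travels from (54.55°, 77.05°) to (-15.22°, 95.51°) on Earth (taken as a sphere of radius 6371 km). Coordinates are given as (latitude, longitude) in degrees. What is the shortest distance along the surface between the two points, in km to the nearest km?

Let φ₁ = 0.9521 rad, φ₂ = -0.2656 rad, and Δλ = 0.3222 rad.
cos c = sin φ₁ sin φ₂ + cos φ₁ cos φ₂ cos Δλ = (0.8146)(-0.2625) + (0.5800)(0.9649)(0.9485) = 0.31699,
so c = arccos(0.31699) = 1.24824 rad.
Distance = R·c = 6371 × 1.2482 ≈ 7953 km.

7953 km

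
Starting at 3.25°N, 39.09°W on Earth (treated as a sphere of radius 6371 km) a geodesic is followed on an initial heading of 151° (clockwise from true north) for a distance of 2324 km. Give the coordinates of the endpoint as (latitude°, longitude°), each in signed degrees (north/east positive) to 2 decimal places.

Angular distance δ = d/R = 2324/6371 = 0.36478 rad; initial bearing θ = 2.6354 rad.
sin φ₂ = sin φ₁ cos δ + cos φ₁ sin δ cos θ = (0.0567)(0.9342) + (0.9984)(0.3567)(-0.8746) = -0.2585, so φ₂ = -14.98°.
Δλ = atan2(sin θ sin δ cos φ₁, cos δ − sin φ₁ sin φ₂) = atan2(0.1727, 0.9489) = 10.314°.
λ₂ = -39.090° + 10.314° = -28.78°.

-14.98°, -28.78°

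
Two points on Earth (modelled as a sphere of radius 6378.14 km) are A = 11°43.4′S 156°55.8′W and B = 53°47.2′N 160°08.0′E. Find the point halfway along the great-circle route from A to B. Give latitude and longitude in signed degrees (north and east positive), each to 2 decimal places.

22.35°, -172.84°

Central angle δ = 1.3082 rad. Interpolating on the sphere with fraction f = 0.5:
P = [sin((1−f)δ)·A + sin(fδ)·B] / sin δ = 0.6300·A + 0.6300·B in Cartesian coordinates,
giving P = (-0.9176, -0.1152, 0.3803), i.e. latitude 22.35°, longitude -172.84°.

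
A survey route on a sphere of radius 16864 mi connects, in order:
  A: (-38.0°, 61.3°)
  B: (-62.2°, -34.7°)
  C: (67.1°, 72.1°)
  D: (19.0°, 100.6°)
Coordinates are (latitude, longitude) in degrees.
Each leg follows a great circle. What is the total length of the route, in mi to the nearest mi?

76875 mi

Leg A→B: central angle 1.0400 rad, distance 17539.2 mi.
Leg B→C: central angle 2.6206 rad, distance 44193.5 mi.
Leg C→D: central angle 0.8979 rad, distance 15142.3 mi.
Total: 17539.2 + 44193.5 + 15142.3 ≈ 76875 mi.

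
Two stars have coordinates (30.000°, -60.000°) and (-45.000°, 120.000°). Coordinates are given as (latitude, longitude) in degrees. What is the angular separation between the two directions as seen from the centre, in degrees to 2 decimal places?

165.00°

With latitudes φ₁ = 30.000°, φ₂ = -45.000° and longitude difference Δλ = -180.000°:
cos c = sin φ₁ sin φ₂ + cos φ₁ cos φ₂ cos Δλ = (0.5000)(-0.7071) + (0.8660)(0.7071)(-1.0000) = -0.96593,
so c = arccos(-0.96593) = 2.87979 rad.
So the angular separation is 165.00°.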